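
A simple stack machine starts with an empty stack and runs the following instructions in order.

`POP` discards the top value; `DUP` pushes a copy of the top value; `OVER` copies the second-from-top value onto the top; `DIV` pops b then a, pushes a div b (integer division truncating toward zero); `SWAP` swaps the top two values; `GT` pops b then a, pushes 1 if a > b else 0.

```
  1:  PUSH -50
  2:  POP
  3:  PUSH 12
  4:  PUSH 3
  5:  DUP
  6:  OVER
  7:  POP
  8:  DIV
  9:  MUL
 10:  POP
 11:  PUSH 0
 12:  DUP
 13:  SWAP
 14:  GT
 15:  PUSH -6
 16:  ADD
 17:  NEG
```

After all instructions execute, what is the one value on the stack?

PUSH -50  -50
POP       (empty)
PUSH 12   12
PUSH 3    12 3
DUP       12 3 3
OVER      12 3 3 3
POP       12 3 3
DIV       12 1
MUL       12
POP       (empty)
PUSH 0    0
DUP       0 0
SWAP      0 0
GT        0
PUSH -6   0 -6
ADD       -6
NEG       6

6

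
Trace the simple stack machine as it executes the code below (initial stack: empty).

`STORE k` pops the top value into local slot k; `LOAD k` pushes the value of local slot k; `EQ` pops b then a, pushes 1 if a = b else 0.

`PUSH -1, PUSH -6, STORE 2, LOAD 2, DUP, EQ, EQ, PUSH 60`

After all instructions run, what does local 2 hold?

PUSH -1 : -1
PUSH -6 : -1 -6
STORE 2 : -1
LOAD 2  : -1 -6
DUP     : -1 -6 -6
EQ      : -1 1
EQ      : 0
PUSH 60 : 0 60

-6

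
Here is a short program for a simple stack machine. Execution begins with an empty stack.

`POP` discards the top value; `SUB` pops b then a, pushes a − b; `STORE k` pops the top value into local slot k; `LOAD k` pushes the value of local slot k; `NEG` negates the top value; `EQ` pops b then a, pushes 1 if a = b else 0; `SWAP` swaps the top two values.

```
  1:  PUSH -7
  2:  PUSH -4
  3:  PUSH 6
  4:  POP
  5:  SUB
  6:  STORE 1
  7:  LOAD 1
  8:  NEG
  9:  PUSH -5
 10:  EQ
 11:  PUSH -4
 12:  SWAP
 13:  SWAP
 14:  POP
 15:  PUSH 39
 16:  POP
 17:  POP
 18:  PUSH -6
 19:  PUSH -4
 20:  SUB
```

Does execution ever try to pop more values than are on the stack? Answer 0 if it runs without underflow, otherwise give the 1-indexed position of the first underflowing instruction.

0

PUSH -7  -7
PUSH -4  -7 -4
PUSH 6   -7 -4 6
POP      -7 -4
SUB      -3
STORE 1  (empty)
LOAD 1   -3
NEG      3
PUSH -5  3 -5
EQ       0
PUSH -4  0 -4
SWAP     -4 0
SWAP     0 -4
POP      0
PUSH 39  0 39
POP      0
POP      (empty)
PUSH -6  -6
PUSH -4  -6 -4
SUB      -2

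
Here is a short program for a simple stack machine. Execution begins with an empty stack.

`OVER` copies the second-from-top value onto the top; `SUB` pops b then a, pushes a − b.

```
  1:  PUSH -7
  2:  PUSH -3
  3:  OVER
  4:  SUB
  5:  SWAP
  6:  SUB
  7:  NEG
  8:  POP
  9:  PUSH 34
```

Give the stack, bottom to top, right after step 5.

PUSH -7 : -7
PUSH -3 : -7 -3
OVER    : -7 -3 -7
SUB     : -7 4
SWAP    : 4 -7

[4, -7]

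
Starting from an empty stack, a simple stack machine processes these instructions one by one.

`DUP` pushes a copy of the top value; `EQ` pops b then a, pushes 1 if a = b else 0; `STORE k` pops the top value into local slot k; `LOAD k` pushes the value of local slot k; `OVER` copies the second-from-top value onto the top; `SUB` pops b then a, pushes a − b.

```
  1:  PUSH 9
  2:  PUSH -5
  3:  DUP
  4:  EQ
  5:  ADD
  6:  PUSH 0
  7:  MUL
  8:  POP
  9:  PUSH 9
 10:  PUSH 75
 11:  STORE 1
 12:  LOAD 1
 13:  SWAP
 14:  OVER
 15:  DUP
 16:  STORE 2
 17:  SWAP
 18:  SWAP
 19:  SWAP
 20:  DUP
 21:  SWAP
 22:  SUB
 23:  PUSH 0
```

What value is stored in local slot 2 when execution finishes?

75

PUSH 9   [9]
PUSH -5  [9, -5]
DUP      [9, -5, -5]
EQ       [9, 1]
ADD      [10]
PUSH 0   [10, 0]
MUL      [0]
POP      []
PUSH 9   [9]
PUSH 75  [9, 75]
STORE 1  [9]
LOAD 1   [9, 75]
SWAP     [75, 9]
OVER     [75, 9, 75]
DUP      [75, 9, 75, 75]
STORE 2  [75, 9, 75]
SWAP     [75, 75, 9]
SWAP     [75, 9, 75]
SWAP     [75, 75, 9]
DUP      [75, 75, 9, 9]
SWAP     [75, 75, 9, 9]
SUB      [75, 75, 0]
PUSH 0   [75, 75, 0, 0]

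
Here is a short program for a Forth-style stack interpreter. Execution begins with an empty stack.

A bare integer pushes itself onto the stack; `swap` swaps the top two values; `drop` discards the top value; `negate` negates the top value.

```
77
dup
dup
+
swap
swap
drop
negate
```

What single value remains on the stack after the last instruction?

77      [77]
dup     [77, 77]
dup     [77, 77, 77]
+       [77, 154]
swap    [154, 77]
swap    [77, 154]
drop    [77]
negate  [-77]

-77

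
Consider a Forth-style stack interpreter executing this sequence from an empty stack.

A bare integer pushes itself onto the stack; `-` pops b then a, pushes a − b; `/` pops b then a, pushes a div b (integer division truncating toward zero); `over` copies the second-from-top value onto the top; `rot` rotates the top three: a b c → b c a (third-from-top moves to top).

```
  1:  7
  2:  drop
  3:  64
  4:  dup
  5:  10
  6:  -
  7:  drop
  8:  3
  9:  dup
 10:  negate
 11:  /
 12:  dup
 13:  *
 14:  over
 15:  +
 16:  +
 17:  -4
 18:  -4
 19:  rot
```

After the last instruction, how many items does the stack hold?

7      -> 7
drop   -> (empty)
64     -> 64
dup    -> 64 64
10     -> 64 64 10
-      -> 64 54
drop   -> 64
3      -> 64 3
dup    -> 64 3 3
negate -> 64 3 -3
/      -> 64 -1
dup    -> 64 -1 -1
*      -> 64 1
over   -> 64 1 64
+      -> 64 65
+      -> 129
-4     -> 129 -4
-4     -> 129 -4 -4
rot    -> -4 -4 129

3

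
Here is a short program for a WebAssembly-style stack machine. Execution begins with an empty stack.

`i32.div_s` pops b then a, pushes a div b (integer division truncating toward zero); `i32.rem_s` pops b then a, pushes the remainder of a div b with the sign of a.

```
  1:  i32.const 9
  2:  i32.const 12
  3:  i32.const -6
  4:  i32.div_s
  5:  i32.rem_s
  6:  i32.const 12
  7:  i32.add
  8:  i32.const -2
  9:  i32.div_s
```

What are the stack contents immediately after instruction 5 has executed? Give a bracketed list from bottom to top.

[1]

i32.const 9  : [9]
i32.const 12 : [9, 12]
i32.const -6 : [9, 12, -6]
i32.div_s    : [9, -2]
i32.rem_s    : [1]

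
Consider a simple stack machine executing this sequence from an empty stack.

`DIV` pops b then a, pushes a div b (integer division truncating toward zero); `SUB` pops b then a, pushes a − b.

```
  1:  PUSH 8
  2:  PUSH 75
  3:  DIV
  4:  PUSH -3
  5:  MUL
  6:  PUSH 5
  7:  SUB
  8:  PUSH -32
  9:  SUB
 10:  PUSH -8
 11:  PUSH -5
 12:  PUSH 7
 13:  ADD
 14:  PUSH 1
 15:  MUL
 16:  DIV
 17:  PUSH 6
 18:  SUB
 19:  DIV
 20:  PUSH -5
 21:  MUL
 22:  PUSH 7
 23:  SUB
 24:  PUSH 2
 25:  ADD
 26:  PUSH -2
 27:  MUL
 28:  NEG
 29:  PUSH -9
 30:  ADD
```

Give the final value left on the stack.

1

PUSH 8    [8]
PUSH 75   [8, 75]
DIV       [0]
PUSH -3   [0, -3]
MUL       [0]
PUSH 5    [0, 5]
SUB       [-5]
PUSH -32  [-5, -32]
SUB       [27]
PUSH -8   [27, -8]
PUSH -5   [27, -8, -5]
PUSH 7    [27, -8, -5, 7]
ADD       [27, -8, 2]
PUSH 1    [27, -8, 2, 1]
MUL       [27, -8, 2]
DIV       [27, -4]
PUSH 6    [27, -4, 6]
SUB       [27, -10]
DIV       [-2]
PUSH -5   [-2, -5]
MUL       [10]
PUSH 7    [10, 7]
SUB       [3]
PUSH 2    [3, 2]
ADD       [5]
PUSH -2   [5, -2]
MUL       [-10]
NEG       [10]
PUSH -9   [10, -9]
ADD       [1]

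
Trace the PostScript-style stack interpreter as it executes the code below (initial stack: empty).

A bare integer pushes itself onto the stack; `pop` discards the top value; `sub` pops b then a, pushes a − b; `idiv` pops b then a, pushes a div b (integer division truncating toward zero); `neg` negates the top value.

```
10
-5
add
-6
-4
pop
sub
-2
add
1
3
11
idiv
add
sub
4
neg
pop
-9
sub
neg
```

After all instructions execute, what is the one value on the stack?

10   : 10
-5   : 10 -5
add  : 5
-6   : 5 -6
-4   : 5 -6 -4
pop  : 5 -6
sub  : 11
-2   : 11 -2
add  : 9
1    : 9 1
3    : 9 1 3
11   : 9 1 3 11
idiv : 9 1 0
add  : 9 1
sub  : 8
4    : 8 4
neg  : 8 -4
pop  : 8
-9   : 8 -9
sub  : 17
neg  : -17

-17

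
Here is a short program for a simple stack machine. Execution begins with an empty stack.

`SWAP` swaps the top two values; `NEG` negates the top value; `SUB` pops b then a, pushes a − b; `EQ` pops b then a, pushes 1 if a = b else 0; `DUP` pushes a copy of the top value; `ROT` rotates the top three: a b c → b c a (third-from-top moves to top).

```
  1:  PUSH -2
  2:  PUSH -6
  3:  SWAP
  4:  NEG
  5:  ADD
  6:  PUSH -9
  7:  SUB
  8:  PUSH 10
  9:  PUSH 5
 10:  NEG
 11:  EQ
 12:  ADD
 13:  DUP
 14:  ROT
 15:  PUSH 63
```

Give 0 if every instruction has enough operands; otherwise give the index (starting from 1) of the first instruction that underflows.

14

PUSH -2 -> [-2]
PUSH -6 -> [-2, -6]
SWAP    -> [-6, -2]
NEG     -> [-6, 2]
ADD     -> [-4]
PUSH -9 -> [-4, -9]
SUB     -> [5]
PUSH 10 -> [5, 10]
PUSH 5  -> [5, 10, 5]
NEG     -> [5, 10, -5]
EQ      -> [5, 0]
ADD     -> [5]
DUP     -> [5, 5]
ROT  — needs 3 operands, stack has 2 → underflow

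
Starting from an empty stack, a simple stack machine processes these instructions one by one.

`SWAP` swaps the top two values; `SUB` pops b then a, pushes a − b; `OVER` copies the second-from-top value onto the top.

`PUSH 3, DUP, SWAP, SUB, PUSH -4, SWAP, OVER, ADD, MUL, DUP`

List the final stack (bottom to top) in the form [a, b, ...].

PUSH 3  -> [3]
DUP     -> [3, 3]
SWAP    -> [3, 3]
SUB     -> [0]
PUSH -4 -> [0, -4]
SWAP    -> [-4, 0]
OVER    -> [-4, 0, -4]
ADD     -> [-4, -4]
MUL     -> [16]
DUP     -> [16, 16]

[16, 16]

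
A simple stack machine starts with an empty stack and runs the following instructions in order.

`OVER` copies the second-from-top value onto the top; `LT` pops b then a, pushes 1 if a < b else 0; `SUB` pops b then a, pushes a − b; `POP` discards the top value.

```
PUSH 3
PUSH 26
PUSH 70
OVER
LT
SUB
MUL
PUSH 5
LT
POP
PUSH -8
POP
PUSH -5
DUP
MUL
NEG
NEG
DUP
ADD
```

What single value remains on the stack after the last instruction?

PUSH 3   [3]
PUSH 26  [3, 26]
PUSH 70  [3, 26, 70]
OVER     [3, 26, 70, 26]
LT       [3, 26, 0]
SUB      [3, 26]
MUL      [78]
PUSH 5   [78, 5]
LT       [0]
POP      []
PUSH -8  [-8]
POP      []
PUSH -5  [-5]
DUP      [-5, -5]
MUL      [25]
NEG      [-25]
NEG      [25]
DUP      [25, 25]
ADD      [50]

50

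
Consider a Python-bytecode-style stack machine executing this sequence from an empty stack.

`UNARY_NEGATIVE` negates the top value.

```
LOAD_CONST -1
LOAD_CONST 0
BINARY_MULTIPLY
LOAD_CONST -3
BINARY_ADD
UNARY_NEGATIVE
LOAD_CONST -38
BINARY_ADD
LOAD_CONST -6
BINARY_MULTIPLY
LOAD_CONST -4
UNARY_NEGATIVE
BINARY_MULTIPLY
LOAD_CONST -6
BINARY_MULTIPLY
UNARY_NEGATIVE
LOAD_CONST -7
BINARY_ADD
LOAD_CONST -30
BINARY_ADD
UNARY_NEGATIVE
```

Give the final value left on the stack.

-5003

LOAD_CONST -1   : -1
LOAD_CONST 0    : -1 0
BINARY_MULTIPLY : 0
LOAD_CONST -3   : 0 -3
BINARY_ADD      : -3
UNARY_NEGATIVE  : 3
LOAD_CONST -38  : 3 -38
BINARY_ADD      : -35
LOAD_CONST -6   : -35 -6
BINARY_MULTIPLY : 210
LOAD_CONST -4   : 210 -4
UNARY_NEGATIVE  : 210 4
BINARY_MULTIPLY : 840
LOAD_CONST -6   : 840 -6
BINARY_MULTIPLY : -5040
UNARY_NEGATIVE  : 5040
LOAD_CONST -7   : 5040 -7
BINARY_ADD      : 5033
LOAD_CONST -30  : 5033 -30
BINARY_ADD      : 5003
UNARY_NEGATIVE  : -5003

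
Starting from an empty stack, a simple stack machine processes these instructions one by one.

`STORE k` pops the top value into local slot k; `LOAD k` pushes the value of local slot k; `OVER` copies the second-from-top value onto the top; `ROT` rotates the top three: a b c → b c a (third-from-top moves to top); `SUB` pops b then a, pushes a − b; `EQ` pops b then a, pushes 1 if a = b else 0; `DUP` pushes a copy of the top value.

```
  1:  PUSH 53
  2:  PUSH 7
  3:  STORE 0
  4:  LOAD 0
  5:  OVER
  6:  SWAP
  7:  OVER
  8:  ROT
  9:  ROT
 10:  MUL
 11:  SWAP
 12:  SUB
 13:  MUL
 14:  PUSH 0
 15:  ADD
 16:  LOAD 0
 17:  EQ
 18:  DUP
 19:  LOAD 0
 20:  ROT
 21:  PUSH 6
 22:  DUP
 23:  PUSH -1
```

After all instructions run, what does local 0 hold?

7

PUSH 53 → [53]
PUSH 7  → [53, 7]
STORE 0 → [53]
LOAD 0  → [53, 7]
OVER    → [53, 7, 53]
SWAP    → [53, 53, 7]
OVER    → [53, 53, 7, 53]
ROT     → [53, 7, 53, 53]
ROT     → [53, 53, 53, 7]
MUL     → [53, 53, 371]
SWAP    → [53, 371, 53]
SUB     → [53, 318]
MUL     → [16854]
PUSH 0  → [16854, 0]
ADD     → [16854]
LOAD 0  → [16854, 7]
EQ      → [0]
DUP     → [0, 0]
LOAD 0  → [0, 0, 7]
ROT     → [0, 7, 0]
PUSH 6  → [0, 7, 0, 6]
DUP     → [0, 7, 0, 6, 6]
PUSH -1 → [0, 7, 0, 6, 6, -1]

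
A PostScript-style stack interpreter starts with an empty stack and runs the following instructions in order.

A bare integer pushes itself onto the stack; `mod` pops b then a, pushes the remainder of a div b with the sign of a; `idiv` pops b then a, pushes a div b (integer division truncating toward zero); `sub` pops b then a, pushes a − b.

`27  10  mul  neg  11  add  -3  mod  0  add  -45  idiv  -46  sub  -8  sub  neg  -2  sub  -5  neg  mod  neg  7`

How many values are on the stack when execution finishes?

2

27   -> 27
10   -> 27 10
mul  -> 270
neg  -> -270
11   -> -270 11
add  -> -259
-3   -> -259 -3
mod  -> -1
0    -> -1 0
add  -> -1
-45  -> -1 -45
idiv -> 0
-46  -> 0 -46
sub  -> 46
-8   -> 46 -8
sub  -> 54
neg  -> -54
-2   -> -54 -2
sub  -> -52
-5   -> -52 -5
neg  -> -52 5
mod  -> -2
neg  -> 2
7    -> 2 7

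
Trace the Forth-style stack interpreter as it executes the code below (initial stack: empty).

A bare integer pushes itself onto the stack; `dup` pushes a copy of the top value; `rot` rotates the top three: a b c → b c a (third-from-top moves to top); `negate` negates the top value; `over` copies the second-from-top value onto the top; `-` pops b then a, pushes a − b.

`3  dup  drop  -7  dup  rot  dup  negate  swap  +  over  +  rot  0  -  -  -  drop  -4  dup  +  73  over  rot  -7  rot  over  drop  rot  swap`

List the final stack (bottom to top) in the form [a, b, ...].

[73, -7, -8, -8]

3      → [3]
dup    → [3, 3]
drop   → [3]
-7     → [3, -7]
dup    → [3, -7, -7]
rot    → [-7, -7, 3]
dup    → [-7, -7, 3, 3]
negate → [-7, -7, 3, -3]
swap   → [-7, -7, -3, 3]
+      → [-7, -7, 0]
over   → [-7, -7, 0, -7]
+      → [-7, -7, -7]
rot    → [-7, -7, -7]
0      → [-7, -7, -7, 0]
-      → [-7, -7, -7]
-      → [-7, 0]
-      → [-7]
drop   → []
-4     → [-4]
dup    → [-4, -4]
+      → [-8]
73     → [-8, 73]
over   → [-8, 73, -8]
rot    → [73, -8, -8]
-7     → [73, -8, -8, -7]
rot    → [73, -8, -7, -8]
over   → [73, -8, -7, -8, -7]
drop   → [73, -8, -7, -8]
rot    → [73, -7, -8, -8]
swap   → [73, -7, -8, -8]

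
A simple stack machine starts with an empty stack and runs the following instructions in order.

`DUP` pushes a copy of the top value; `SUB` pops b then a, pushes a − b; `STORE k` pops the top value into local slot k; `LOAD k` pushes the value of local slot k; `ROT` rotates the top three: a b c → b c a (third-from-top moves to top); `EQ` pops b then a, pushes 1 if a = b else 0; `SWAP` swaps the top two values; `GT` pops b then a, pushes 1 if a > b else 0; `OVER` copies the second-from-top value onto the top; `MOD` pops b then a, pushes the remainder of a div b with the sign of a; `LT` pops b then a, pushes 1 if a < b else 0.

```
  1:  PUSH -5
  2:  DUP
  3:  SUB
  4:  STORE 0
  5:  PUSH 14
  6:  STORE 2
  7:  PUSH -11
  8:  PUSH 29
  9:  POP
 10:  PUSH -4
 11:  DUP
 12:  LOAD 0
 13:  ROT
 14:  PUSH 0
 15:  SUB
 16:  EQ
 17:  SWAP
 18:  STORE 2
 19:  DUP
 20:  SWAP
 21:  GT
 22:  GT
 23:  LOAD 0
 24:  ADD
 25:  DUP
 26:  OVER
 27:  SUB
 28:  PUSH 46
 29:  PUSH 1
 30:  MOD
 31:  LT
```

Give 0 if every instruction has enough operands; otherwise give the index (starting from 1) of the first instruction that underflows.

PUSH -5  : [-5]
DUP      : [-5, -5]
SUB      : [0]
STORE 0  : []
PUSH 14  : [14]
STORE 2  : []
PUSH -11 : [-11]
PUSH 29  : [-11, 29]
POP      : [-11]
PUSH -4  : [-11, -4]
DUP      : [-11, -4, -4]
LOAD 0   : [-11, -4, -4, 0]
ROT      : [-11, -4, 0, -4]
PUSH 0   : [-11, -4, 0, -4, 0]
SUB      : [-11, -4, 0, -4]
EQ       : [-11, -4, 0]
SWAP     : [-11, 0, -4]
STORE 2  : [-11, 0]
DUP      : [-11, 0, 0]
SWAP     : [-11, 0, 0]
GT       : [-11, 0]
GT       : [0]
LOAD 0   : [0, 0]
ADD      : [0]
DUP      : [0, 0]
OVER     : [0, 0, 0]
SUB      : [0, 0]
PUSH 46  : [0, 0, 46]
PUSH 1   : [0, 0, 46, 1]
MOD      : [0, 0, 0]
LT       : [0, 0]

0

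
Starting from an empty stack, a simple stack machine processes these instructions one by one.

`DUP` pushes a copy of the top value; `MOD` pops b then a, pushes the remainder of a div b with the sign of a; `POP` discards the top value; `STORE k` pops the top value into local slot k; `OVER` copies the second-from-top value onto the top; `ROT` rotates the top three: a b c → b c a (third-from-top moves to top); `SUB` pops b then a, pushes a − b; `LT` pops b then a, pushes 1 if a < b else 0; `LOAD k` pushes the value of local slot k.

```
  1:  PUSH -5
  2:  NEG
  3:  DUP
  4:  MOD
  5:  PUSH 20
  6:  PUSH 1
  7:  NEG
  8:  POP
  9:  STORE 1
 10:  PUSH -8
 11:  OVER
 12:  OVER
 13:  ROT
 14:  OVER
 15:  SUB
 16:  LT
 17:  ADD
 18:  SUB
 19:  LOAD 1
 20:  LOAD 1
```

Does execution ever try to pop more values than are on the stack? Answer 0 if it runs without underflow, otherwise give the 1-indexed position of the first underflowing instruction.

PUSH -5  -5
NEG      5
DUP      5 5
MOD      0
PUSH 20  0 20
PUSH 1   0 20 1
NEG      0 20 -1
POP      0 20
STORE 1  0
PUSH -8  0 -8
OVER     0 -8 0
OVER     0 -8 0 -8
ROT      0 0 -8 -8
OVER     0 0 -8 -8 -8
SUB      0 0 -8 0
LT       0 0 1
ADD      0 1
SUB      -1
LOAD 1   -1 20
LOAD 1   -1 20 20

0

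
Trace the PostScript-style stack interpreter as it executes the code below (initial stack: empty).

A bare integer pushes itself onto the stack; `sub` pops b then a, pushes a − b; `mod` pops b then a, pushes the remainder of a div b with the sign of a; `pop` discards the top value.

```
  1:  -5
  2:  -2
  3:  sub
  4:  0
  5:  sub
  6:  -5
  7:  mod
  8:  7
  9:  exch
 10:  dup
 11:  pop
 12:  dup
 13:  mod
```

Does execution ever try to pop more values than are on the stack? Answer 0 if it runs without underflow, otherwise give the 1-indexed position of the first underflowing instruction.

0

-5    [-5]
-2    [-5, -2]
sub   [-3]
0     [-3, 0]
sub   [-3]
-5    [-3, -5]
mod   [-3]
7     [-3, 7]
exch  [7, -3]
dup   [7, -3, -3]
pop   [7, -3]
dup   [7, -3, -3]
mod   [7, 0]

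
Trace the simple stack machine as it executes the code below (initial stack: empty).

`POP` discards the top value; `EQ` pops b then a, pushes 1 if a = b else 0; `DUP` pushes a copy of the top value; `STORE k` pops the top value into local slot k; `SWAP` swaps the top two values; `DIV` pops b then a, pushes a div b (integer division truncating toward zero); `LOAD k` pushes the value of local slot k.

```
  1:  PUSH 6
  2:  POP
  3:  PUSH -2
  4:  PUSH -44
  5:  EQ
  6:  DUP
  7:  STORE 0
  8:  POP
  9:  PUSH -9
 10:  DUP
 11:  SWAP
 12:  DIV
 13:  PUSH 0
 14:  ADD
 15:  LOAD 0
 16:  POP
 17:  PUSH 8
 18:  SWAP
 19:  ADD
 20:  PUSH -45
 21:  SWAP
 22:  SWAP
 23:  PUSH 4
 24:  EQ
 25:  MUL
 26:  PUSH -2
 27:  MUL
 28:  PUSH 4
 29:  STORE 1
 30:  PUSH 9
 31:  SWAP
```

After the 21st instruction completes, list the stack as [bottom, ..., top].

PUSH 6   -> [6]
POP      -> []
PUSH -2  -> [-2]
PUSH -44 -> [-2, -44]
EQ       -> [0]
DUP      -> [0, 0]
STORE 0  -> [0]
POP      -> []
PUSH -9  -> [-9]
DUP      -> [-9, -9]
SWAP     -> [-9, -9]
DIV      -> [1]
PUSH 0   -> [1, 0]
ADD      -> [1]
LOAD 0   -> [1, 0]
POP      -> [1]
PUSH 8   -> [1, 8]
SWAP     -> [8, 1]
ADD      -> [9]
PUSH -45 -> [9, -45]
SWAP     -> [-45, 9]

[-45, 9]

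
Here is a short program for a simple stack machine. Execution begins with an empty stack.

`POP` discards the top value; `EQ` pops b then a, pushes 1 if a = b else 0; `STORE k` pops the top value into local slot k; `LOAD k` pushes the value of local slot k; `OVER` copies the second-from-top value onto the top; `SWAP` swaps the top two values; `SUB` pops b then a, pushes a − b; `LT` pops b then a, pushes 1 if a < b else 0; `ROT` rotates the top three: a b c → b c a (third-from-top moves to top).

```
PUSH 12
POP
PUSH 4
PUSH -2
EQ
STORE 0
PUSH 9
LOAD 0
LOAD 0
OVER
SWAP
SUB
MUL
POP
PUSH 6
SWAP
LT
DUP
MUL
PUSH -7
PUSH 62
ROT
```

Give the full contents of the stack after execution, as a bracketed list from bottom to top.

[-7, 62, 1]

PUSH 12 -> 12
POP     -> (empty)
PUSH 4  -> 4
PUSH -2 -> 4 -2
EQ      -> 0
STORE 0 -> (empty)
PUSH 9  -> 9
LOAD 0  -> 9 0
LOAD 0  -> 9 0 0
OVER    -> 9 0 0 0
SWAP    -> 9 0 0 0
SUB     -> 9 0 0
MUL     -> 9 0
POP     -> 9
PUSH 6  -> 9 6
SWAP    -> 6 9
LT      -> 1
DUP     -> 1 1
MUL     -> 1
PUSH -7 -> 1 -7
PUSH 62 -> 1 -7 62
ROT     -> -7 62 1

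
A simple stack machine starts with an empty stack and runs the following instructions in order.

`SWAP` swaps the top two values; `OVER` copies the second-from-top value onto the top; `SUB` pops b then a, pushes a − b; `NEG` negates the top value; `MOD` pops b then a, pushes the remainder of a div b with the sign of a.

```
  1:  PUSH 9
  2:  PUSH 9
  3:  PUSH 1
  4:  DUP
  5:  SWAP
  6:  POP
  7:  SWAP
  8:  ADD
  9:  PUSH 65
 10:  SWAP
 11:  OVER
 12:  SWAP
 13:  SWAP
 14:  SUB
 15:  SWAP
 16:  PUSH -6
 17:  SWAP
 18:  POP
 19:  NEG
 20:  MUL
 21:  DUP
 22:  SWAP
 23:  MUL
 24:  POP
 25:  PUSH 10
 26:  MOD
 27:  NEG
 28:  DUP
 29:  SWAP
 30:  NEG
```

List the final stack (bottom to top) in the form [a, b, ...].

[-9, 9]

PUSH 9  -> [9]
PUSH 9  -> [9, 9]
PUSH 1  -> [9, 9, 1]
DUP     -> [9, 9, 1, 1]
SWAP    -> [9, 9, 1, 1]
POP     -> [9, 9, 1]
SWAP    -> [9, 1, 9]
ADD     -> [9, 10]
PUSH 65 -> [9, 10, 65]
SWAP    -> [9, 65, 10]
OVER    -> [9, 65, 10, 65]
SWAP    -> [9, 65, 65, 10]
SWAP    -> [9, 65, 10, 65]
SUB     -> [9, 65, -55]
SWAP    -> [9, -55, 65]
PUSH -6 -> [9, -55, 65, -6]
SWAP    -> [9, -55, -6, 65]
POP     -> [9, -55, -6]
NEG     -> [9, -55, 6]
MUL     -> [9, -330]
DUP     -> [9, -330, -330]
SWAP    -> [9, -330, -330]
MUL     -> [9, 108900]
POP     -> [9]
PUSH 10 -> [9, 10]
MOD     -> [9]
NEG     -> [-9]
DUP     -> [-9, -9]
SWAP    -> [-9, -9]
NEG     -> [-9, 9]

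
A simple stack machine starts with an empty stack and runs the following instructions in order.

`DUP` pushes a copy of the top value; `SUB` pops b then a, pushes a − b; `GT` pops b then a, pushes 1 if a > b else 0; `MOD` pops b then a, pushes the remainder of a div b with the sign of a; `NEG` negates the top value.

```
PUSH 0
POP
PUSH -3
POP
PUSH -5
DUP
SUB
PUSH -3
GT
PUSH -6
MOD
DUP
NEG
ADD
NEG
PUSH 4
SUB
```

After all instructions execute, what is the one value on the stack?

-4

PUSH 0  : [0]
POP     : []
PUSH -3 : [-3]
POP     : []
PUSH -5 : [-5]
DUP     : [-5, -5]
SUB     : [0]
PUSH -3 : [0, -3]
GT      : [1]
PUSH -6 : [1, -6]
MOD     : [1]
DUP     : [1, 1]
NEG     : [1, -1]
ADD     : [0]
NEG     : [0]
PUSH 4  : [0, 4]
SUB     : [-4]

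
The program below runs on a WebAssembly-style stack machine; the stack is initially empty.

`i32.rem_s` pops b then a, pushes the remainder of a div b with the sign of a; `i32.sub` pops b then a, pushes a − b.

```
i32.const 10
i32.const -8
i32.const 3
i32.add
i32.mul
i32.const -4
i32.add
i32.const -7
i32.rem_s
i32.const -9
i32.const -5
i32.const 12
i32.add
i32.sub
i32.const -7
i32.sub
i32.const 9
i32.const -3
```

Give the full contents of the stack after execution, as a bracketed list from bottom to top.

[-5, -9, 9, -3]

i32.const 10 -> [10]
i32.const -8 -> [10, -8]
i32.const 3  -> [10, -8, 3]
i32.add      -> [10, -5]
i32.mul      -> [-50]
i32.const -4 -> [-50, -4]
i32.add      -> [-54]
i32.const -7 -> [-54, -7]
i32.rem_s    -> [-5]
i32.const -9 -> [-5, -9]
i32.const -5 -> [-5, -9, -5]
i32.const 12 -> [-5, -9, -5, 12]
i32.add      -> [-5, -9, 7]
i32.sub      -> [-5, -16]
i32.const -7 -> [-5, -16, -7]
i32.sub      -> [-5, -9]
i32.const 9  -> [-5, -9, 9]
i32.const -3 -> [-5, -9, 9, -3]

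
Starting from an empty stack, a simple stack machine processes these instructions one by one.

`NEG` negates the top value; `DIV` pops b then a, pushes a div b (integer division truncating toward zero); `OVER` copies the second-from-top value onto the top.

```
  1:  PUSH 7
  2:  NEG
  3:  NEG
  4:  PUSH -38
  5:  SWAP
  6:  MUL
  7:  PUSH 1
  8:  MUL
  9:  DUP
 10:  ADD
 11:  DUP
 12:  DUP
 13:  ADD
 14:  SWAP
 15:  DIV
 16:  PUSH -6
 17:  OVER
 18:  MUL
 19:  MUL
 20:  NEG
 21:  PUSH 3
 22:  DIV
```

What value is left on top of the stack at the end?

PUSH 7   → 7
NEG      → -7
NEG      → 7
PUSH -38 → 7 -38
SWAP     → -38 7
MUL      → -266
PUSH 1   → -266 1
MUL      → -266
DUP      → -266 -266
ADD      → -532
DUP      → -532 -532
DUP      → -532 -532 -532
ADD      → -532 -1064
SWAP     → -1064 -532
DIV      → 2
PUSH -6  → 2 -6
OVER     → 2 -6 2
MUL      → 2 -12
MUL      → -24
NEG      → 24
PUSH 3   → 24 3
DIV      → 8

8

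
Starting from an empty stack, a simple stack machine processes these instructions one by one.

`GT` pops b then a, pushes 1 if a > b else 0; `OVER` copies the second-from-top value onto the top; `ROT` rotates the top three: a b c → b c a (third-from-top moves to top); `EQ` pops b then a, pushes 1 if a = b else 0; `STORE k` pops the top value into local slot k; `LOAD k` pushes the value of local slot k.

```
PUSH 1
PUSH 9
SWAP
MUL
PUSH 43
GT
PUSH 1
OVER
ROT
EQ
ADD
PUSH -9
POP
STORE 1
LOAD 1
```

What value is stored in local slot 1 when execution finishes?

PUSH 1   [1]
PUSH 9   [1, 9]
SWAP     [9, 1]
MUL      [9]
PUSH 43  [9, 43]
GT       [0]
PUSH 1   [0, 1]
OVER     [0, 1, 0]
ROT      [1, 0, 0]
EQ       [1, 1]
ADD      [2]
PUSH -9  [2, -9]
POP      [2]
STORE 1  []
LOAD 1   [2]

2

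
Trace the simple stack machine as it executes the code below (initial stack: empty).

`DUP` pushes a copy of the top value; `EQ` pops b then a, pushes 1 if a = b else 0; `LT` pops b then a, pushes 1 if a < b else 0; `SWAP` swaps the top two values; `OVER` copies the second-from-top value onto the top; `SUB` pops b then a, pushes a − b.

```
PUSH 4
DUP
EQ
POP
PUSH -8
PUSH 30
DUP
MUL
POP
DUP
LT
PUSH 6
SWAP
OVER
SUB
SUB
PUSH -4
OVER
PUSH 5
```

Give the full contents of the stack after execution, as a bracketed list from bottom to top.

[12, -4, 12, 5]

PUSH 4  : [4]
DUP     : [4, 4]
EQ      : [1]
POP     : []
PUSH -8 : [-8]
PUSH 30 : [-8, 30]
DUP     : [-8, 30, 30]
MUL     : [-8, 900]
POP     : [-8]
DUP     : [-8, -8]
LT      : [0]
PUSH 6  : [0, 6]
SWAP    : [6, 0]
OVER    : [6, 0, 6]
SUB     : [6, -6]
SUB     : [12]
PUSH -4 : [12, -4]
OVER    : [12, -4, 12]
PUSH 5  : [12, -4, 12, 5]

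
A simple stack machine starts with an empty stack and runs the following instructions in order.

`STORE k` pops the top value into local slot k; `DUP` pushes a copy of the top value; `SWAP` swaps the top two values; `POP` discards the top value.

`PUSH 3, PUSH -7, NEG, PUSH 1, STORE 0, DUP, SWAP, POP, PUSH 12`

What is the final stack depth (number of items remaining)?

3

PUSH 3  → 3
PUSH -7 → 3 -7
NEG     → 3 7
PUSH 1  → 3 7 1
STORE 0 → 3 7
DUP     → 3 7 7
SWAP    → 3 7 7
POP     → 3 7
PUSH 12 → 3 7 12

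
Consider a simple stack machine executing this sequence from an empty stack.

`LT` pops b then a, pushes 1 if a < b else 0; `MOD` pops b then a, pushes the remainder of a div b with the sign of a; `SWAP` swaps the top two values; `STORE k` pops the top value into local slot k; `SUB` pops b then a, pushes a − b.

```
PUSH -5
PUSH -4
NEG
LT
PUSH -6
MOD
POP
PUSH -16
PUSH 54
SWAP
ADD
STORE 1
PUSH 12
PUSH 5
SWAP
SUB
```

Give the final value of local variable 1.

38

PUSH -5   -5
PUSH -4   -5 -4
NEG       -5 4
LT        1
PUSH -6   1 -6
MOD       1
POP       (empty)
PUSH -16  -16
PUSH 54   -16 54
SWAP      54 -16
ADD       38
STORE 1   (empty)
PUSH 12   12
PUSH 5    12 5
SWAP      5 12
SUB       -7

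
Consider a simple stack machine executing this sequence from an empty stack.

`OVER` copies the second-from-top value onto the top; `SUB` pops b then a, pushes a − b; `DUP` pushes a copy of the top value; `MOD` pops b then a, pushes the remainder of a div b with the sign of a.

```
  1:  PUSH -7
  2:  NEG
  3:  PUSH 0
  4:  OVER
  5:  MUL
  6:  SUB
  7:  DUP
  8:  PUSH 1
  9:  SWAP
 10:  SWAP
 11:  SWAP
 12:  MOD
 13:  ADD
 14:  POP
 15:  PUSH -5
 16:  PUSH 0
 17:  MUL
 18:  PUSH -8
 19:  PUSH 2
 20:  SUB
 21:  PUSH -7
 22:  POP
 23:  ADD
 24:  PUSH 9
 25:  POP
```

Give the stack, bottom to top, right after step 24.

PUSH -7  -7
NEG      7
PUSH 0   7 0
OVER     7 0 7
MUL      7 0
SUB      7
DUP      7 7
PUSH 1   7 7 1
SWAP     7 1 7
SWAP     7 7 1
SWAP     7 1 7
MOD      7 1
ADD      8
POP      (empty)
PUSH -5  -5
PUSH 0   -5 0
MUL      0
PUSH -8  0 -8
PUSH 2   0 -8 2
SUB      0 -10
PUSH -7  0 -10 -7
POP      0 -10
ADD      -10
PUSH 9   -10 9

[-10, 9]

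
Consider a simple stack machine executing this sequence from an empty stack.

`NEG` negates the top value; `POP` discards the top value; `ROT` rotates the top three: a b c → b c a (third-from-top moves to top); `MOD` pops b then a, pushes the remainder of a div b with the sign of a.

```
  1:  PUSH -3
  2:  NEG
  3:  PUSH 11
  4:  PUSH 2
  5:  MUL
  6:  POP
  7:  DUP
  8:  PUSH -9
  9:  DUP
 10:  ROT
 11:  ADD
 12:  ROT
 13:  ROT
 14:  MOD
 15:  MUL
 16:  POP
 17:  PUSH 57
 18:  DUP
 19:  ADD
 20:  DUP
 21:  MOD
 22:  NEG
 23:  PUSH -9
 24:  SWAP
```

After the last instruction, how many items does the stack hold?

PUSH -3 : [-3]
NEG     : [3]
PUSH 11 : [3, 11]
PUSH 2  : [3, 11, 2]
MUL     : [3, 22]
POP     : [3]
DUP     : [3, 3]
PUSH -9 : [3, 3, -9]
DUP     : [3, 3, -9, -9]
ROT     : [3, -9, -9, 3]
ADD     : [3, -9, -6]
ROT     : [-9, -6, 3]
ROT     : [-6, 3, -9]
MOD     : [-6, 3]
MUL     : [-18]
POP     : []
PUSH 57 : [57]
DUP     : [57, 57]
ADD     : [114]
DUP     : [114, 114]
MOD     : [0]
NEG     : [0]
PUSH -9 : [0, -9]
SWAP    : [-9, 0]

2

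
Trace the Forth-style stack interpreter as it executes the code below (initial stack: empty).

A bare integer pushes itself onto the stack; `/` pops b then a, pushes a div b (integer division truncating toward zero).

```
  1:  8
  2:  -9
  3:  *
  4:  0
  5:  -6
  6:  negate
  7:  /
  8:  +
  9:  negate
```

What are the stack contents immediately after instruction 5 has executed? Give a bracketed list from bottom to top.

8  -> 8
-9 -> 8 -9
*  -> -72
0  -> -72 0
-6 -> -72 0 -6

[-72, 0, -6]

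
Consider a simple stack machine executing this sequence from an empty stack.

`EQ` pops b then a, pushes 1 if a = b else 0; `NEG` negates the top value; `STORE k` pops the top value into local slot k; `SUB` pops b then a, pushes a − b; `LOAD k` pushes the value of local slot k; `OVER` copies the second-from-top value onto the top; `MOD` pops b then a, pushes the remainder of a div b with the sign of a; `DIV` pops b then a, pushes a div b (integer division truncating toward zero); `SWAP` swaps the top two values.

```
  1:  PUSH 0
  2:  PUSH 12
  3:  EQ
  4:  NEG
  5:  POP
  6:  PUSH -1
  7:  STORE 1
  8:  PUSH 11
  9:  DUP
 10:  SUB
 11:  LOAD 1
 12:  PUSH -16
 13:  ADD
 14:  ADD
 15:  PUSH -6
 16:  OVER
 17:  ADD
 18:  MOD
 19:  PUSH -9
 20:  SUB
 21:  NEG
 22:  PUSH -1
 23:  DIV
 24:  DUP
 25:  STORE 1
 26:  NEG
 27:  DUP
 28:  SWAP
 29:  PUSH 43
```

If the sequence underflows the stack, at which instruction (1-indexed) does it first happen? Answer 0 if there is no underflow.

PUSH 0   : [0]
PUSH 12  : [0, 12]
EQ       : [0]
NEG      : [0]
POP      : []
PUSH -1  : [-1]
STORE 1  : []
PUSH 11  : [11]
DUP      : [11, 11]
SUB      : [0]
LOAD 1   : [0, -1]
PUSH -16 : [0, -1, -16]
ADD      : [0, -17]
ADD      : [-17]
PUSH -6  : [-17, -6]
OVER     : [-17, -6, -17]
ADD      : [-17, -23]
MOD      : [-17]
PUSH -9  : [-17, -9]
SUB      : [-8]
NEG      : [8]
PUSH -1  : [8, -1]
DIV      : [-8]
DUP      : [-8, -8]
STORE 1  : [-8]
NEG      : [8]
DUP      : [8, 8]
SWAP     : [8, 8]
PUSH 43  : [8, 8, 43]

0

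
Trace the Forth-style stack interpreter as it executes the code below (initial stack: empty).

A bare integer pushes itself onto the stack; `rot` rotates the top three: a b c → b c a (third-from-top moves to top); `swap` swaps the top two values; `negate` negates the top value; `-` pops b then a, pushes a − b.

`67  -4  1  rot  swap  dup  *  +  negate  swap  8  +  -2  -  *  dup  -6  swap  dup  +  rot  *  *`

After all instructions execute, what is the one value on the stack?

67     → [67]
-4     → [67, -4]
1      → [67, -4, 1]
rot    → [-4, 1, 67]
swap   → [-4, 67, 1]
dup    → [-4, 67, 1, 1]
*      → [-4, 67, 1]
+      → [-4, 68]
negate → [-4, -68]
swap   → [-68, -4]
8      → [-68, -4, 8]
+      → [-68, 4]
-2     → [-68, 4, -2]
-      → [-68, 6]
*      → [-408]
dup    → [-408, -408]
-6     → [-408, -408, -6]
swap   → [-408, -6, -408]
dup    → [-408, -6, -408, -408]
+      → [-408, -6, -816]
rot    → [-6, -816, -408]
*      → [-6, 332928]
*      → [-1997568]

-1997568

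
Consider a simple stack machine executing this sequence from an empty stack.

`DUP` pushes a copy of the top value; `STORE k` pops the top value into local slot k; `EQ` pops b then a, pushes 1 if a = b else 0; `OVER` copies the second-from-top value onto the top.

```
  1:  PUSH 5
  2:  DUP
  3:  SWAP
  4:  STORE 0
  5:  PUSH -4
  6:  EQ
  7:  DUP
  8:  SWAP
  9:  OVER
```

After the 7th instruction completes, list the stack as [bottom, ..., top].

[0, 0]

PUSH 5  -> [5]
DUP     -> [5, 5]
SWAP    -> [5, 5]
STORE 0 -> [5]
PUSH -4 -> [5, -4]
EQ      -> [0]
DUP     -> [0, 0]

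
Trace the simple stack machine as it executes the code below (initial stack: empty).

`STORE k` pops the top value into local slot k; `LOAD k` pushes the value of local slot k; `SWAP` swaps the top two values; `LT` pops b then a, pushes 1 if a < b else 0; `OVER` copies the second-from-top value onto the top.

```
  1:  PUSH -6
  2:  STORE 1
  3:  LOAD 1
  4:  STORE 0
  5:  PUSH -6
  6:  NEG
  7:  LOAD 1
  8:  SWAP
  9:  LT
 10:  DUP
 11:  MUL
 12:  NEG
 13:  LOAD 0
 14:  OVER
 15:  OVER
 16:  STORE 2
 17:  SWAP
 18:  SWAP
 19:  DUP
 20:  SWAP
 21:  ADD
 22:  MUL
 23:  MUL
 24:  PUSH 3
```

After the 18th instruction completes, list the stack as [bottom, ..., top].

[-1, -6, -1]

PUSH -6 → -6
STORE 1 → (empty)
LOAD 1  → -6
STORE 0 → (empty)
PUSH -6 → -6
NEG     → 6
LOAD 1  → 6 -6
SWAP    → -6 6
LT      → 1
DUP     → 1 1
MUL     → 1
NEG     → -1
LOAD 0  → -1 -6
OVER    → -1 -6 -1
OVER    → -1 -6 -1 -6
STORE 2 → -1 -6 -1
SWAP    → -1 -1 -6
SWAP    → -1 -6 -1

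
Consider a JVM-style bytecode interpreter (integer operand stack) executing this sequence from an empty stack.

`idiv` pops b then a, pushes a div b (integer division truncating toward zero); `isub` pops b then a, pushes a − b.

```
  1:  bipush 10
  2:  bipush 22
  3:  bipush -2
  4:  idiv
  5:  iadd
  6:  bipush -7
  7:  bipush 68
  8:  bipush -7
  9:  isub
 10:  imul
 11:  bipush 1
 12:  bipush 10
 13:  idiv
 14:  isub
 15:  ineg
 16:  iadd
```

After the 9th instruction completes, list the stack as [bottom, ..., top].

bipush 10 -> 10
bipush 22 -> 10 22
bipush -2 -> 10 22 -2
idiv      -> 10 -11
iadd      -> -1
bipush -7 -> -1 -7
bipush 68 -> -1 -7 68
bipush -7 -> -1 -7 68 -7
isub      -> -1 -7 75

[-1, -7, 75]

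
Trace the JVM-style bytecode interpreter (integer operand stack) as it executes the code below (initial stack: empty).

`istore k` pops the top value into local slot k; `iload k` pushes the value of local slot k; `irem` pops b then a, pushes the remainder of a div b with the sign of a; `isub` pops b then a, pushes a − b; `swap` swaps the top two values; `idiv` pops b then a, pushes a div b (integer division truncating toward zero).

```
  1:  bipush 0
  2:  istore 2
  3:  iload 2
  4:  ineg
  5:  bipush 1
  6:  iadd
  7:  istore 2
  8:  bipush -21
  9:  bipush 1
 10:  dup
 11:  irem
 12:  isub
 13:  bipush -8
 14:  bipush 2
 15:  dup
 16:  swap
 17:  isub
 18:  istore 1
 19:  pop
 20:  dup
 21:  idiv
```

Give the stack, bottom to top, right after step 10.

[-21, 1, 1]

bipush 0   -> [0]
istore 2   -> []
iload 2    -> [0]
ineg       -> [0]
bipush 1   -> [0, 1]
iadd       -> [1]
istore 2   -> []
bipush -21 -> [-21]
bipush 1   -> [-21, 1]
dup        -> [-21, 1, 1]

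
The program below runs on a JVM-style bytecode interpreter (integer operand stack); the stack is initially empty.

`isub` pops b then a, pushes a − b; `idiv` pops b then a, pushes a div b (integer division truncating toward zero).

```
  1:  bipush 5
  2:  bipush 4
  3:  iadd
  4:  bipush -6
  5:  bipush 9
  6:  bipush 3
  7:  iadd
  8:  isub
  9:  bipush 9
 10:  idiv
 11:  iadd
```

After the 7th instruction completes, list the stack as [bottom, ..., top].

bipush 5  : [5]
bipush 4  : [5, 4]
iadd      : [9]
bipush -6 : [9, -6]
bipush 9  : [9, -6, 9]
bipush 3  : [9, -6, 9, 3]
iadd      : [9, -6, 12]

[9, -6, 12]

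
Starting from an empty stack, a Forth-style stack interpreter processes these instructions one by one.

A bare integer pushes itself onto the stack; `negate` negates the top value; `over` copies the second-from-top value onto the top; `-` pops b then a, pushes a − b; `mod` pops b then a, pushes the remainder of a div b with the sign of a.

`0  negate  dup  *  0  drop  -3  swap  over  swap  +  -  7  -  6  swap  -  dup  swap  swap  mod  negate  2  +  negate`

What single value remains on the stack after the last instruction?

-2

0       0
negate  0
dup     0 0
*       0
0       0 0
drop    0
-3      0 -3
swap    -3 0
over    -3 0 -3
swap    -3 -3 0
+       -3 -3
-       0
7       0 7
-       -7
6       -7 6
swap    6 -7
-       13
dup     13 13
swap    13 13
swap    13 13
mod     0
negate  0
2       0 2
+       2
negate  -2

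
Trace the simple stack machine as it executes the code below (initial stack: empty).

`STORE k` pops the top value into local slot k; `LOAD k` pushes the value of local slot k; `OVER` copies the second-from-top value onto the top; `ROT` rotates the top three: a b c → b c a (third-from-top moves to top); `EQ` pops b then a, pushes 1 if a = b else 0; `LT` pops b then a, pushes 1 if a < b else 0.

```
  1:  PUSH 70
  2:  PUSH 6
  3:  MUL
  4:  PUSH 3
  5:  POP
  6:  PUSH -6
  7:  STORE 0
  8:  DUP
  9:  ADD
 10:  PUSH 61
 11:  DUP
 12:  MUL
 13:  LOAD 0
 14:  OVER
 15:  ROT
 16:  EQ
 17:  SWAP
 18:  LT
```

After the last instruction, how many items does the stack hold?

PUSH 70  70
PUSH 6   70 6
MUL      420
PUSH 3   420 3
POP      420
PUSH -6  420 -6
STORE 0  420
DUP      420 420
ADD      840
PUSH 61  840 61
DUP      840 61 61
MUL      840 3721
LOAD 0   840 3721 -6
OVER     840 3721 -6 3721
ROT      840 -6 3721 3721
EQ       840 -6 1
SWAP     840 1 -6
LT       840 0

2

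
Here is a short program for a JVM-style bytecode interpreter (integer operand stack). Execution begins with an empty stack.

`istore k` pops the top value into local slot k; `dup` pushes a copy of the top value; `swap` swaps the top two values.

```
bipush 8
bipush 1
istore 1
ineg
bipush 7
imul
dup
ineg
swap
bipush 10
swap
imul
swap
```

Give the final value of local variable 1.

1

bipush 8  -> 8
bipush 1  -> 8 1
istore 1  -> 8
ineg      -> -8
bipush 7  -> -8 7
imul      -> -56
dup       -> -56 -56
ineg      -> -56 56
swap      -> 56 -56
bipush 10 -> 56 -56 10
swap      -> 56 10 -56
imul      -> 56 -560
swap      -> -560 56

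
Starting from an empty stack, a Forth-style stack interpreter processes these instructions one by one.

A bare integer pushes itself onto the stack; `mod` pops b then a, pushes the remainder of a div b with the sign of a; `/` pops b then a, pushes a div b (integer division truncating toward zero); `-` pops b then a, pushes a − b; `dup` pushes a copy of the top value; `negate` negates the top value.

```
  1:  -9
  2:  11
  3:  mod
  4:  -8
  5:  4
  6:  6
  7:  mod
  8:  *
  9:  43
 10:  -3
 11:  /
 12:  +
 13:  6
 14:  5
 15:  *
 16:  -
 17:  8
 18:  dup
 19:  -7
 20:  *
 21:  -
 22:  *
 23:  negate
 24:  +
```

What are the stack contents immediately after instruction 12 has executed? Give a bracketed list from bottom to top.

[-9, -46]

-9  : -9
11  : -9 11
mod : -9
-8  : -9 -8
4   : -9 -8 4
6   : -9 -8 4 6
mod : -9 -8 4
*   : -9 -32
43  : -9 -32 43
-3  : -9 -32 43 -3
/   : -9 -32 -14
+   : -9 -46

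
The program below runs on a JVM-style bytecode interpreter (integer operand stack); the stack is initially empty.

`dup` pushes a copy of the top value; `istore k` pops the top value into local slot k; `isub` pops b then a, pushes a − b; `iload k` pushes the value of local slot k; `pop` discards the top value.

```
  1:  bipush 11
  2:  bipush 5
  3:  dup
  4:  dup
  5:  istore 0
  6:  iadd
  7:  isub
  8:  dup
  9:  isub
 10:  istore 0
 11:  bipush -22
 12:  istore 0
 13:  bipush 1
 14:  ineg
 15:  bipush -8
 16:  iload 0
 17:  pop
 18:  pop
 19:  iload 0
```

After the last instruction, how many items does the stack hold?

2

bipush 11  -> [11]
bipush 5   -> [11, 5]
dup        -> [11, 5, 5]
dup        -> [11, 5, 5, 5]
istore 0   -> [11, 5, 5]
iadd       -> [11, 10]
isub       -> [1]
dup        -> [1, 1]
isub       -> [0]
istore 0   -> []
bipush -22 -> [-22]
istore 0   -> []
bipush 1   -> [1]
ineg       -> [-1]
bipush -8  -> [-1, -8]
iload 0    -> [-1, -8, -22]
pop        -> [-1, -8]
pop        -> [-1]
iload 0    -> [-1, -22]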